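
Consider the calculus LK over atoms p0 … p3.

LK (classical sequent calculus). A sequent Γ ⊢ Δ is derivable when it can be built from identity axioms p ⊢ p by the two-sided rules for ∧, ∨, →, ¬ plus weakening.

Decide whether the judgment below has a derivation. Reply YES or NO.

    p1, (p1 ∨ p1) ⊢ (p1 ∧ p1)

Derivation (root first):
[∧R] p1, (p1 ∨ p1) ⊢ (p1 ∧ p1)
  [∨L] (p1 ∨ p1) ⊢ p1
    [Ax] p1 ⊢ p1
    [Ax] p1 ⊢ p1
  [Ax] p1 ⊢ p1

Result: YES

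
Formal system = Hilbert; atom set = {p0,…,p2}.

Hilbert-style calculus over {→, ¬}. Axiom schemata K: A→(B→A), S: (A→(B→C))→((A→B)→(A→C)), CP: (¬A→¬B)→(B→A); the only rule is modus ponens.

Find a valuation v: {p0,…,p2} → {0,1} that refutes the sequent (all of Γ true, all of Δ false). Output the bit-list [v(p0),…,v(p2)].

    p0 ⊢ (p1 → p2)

Truth-table refutation:
  v=000: Γ:[p0=F] Δ:[(p1 → p2)=T] refutes=False
  v=001: Γ:[p0=F] Δ:[(p1 → p2)=T] refutes=False
  v=010: Γ:[p0=F] Δ:[(p1 → p2)=F] refutes=False
  v=011: Γ:[p0=F] Δ:[(p1 → p2)=T] refutes=False
  v=100: Γ:[p0=T] Δ:[(p1 → p2)=T] refutes=False
  v=101: Γ:[p0=T] Δ:[(p1 → p2)=T] refutes=False
  v=110: Γ:[p0=T] Δ:[(p1 → p2)=F] refutes=True  ← countermodel

Result: [1, 1, 0]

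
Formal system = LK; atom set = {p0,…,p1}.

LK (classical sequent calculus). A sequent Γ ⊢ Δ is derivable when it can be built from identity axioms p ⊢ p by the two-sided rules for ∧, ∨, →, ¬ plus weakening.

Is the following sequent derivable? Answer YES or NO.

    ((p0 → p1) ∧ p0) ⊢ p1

Proof tree:
[∧L] ((p0 → p1) ∧ p0) ⊢ p1
  [→L] p0, (p0 → p1) ⊢ p1
    [Ax] p0 ⊢ p0
    [Ax] p1 ⊢ p1

Result: YES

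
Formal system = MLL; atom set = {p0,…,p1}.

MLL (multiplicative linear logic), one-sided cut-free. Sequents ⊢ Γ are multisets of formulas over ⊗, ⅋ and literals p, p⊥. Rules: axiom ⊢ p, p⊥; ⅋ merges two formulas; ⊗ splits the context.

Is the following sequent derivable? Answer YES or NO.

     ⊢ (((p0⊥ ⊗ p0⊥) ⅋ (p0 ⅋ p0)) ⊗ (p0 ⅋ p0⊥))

Proof tree:
[⊗]  ⊢ (((p0⊥ ⊗ p0⊥) ⅋ (p0 ⅋ p0)) ⊗ (p0 ⅋ p0⊥))
  [⅋]  ⊢ ((p0⊥ ⊗ p0⊥) ⅋ (p0 ⅋ p0))
    [⅋]  ⊢ (p0⊥ ⊗ p0⊥), (p0 ⅋ p0)
      [⊗]  ⊢ p0, p0, (p0⊥ ⊗ p0⊥)
        [Ax]  ⊢ p0, p0⊥
        [Ax]  ⊢ p0, p0⊥
  [⅋]  ⊢ (p0 ⅋ p0⊥)
    [Ax]  ⊢ p0, p0⊥

Result: YES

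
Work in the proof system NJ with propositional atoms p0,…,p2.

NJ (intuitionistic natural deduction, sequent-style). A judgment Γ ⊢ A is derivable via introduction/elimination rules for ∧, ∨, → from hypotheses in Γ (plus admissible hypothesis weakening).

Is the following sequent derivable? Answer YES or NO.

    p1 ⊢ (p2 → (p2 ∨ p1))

Proof tree:
[Wk] p1 ⊢ (p2 → (p2 ∨ p1))
  [→I]  ⊢ (p2 → (p2 ∨ p1))
    [∨I₁] p2 ⊢ (p2 ∨ p1)
      [Ax] p2 ⊢ p2

Result: YES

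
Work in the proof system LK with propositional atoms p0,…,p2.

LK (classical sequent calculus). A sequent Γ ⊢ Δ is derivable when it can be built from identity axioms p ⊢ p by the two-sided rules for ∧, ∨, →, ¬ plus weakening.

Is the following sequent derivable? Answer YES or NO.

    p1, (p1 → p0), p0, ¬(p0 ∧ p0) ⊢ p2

Derivation trace:
[WR] p1, (p1 → p0), p0, ¬(p0 ∧ p0) ⊢ p2
  [¬L] p1, (p1 → p0), p0, ¬(p0 ∧ p0) ⊢ 
    [∧R] p1, (p1 → p0), p0 ⊢ (p0 ∧ p0)
      [→L] p1, (p1 → p0) ⊢ p0
        [Ax] p1 ⊢ p1
        [Ax] p0 ⊢ p0
      [Ax] p0 ⊢ p0

Result: YES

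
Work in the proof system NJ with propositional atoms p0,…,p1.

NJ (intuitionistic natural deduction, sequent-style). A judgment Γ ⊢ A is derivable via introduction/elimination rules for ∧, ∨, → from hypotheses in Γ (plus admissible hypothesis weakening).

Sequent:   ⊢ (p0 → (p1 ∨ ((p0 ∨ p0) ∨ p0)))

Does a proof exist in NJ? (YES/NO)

Derivation (root first):
[→I]  ⊢ (p0 → (p1 ∨ ((p0 ∨ p0) ∨ p0)))
  [∨I₂] p0 ⊢ (p1 ∨ ((p0 ∨ p0) ∨ p0))
    [∨I₁] p0 ⊢ ((p0 ∨ p0) ∨ p0)
      [∨I₁] p0 ⊢ (p0 ∨ p0)
        [Ax] p0 ⊢ p0

Result: YES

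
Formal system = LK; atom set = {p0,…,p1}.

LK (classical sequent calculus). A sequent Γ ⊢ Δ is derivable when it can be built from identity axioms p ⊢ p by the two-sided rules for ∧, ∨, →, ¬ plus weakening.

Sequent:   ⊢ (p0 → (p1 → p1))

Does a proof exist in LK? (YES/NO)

Derivation trace:
[→R]  ⊢ (p0 → (p1 → p1))
  [WL] p0 ⊢ (p1 → p1)
    [→R]  ⊢ (p1 → p1)
      [Ax] p1 ⊢ p1

Result: YES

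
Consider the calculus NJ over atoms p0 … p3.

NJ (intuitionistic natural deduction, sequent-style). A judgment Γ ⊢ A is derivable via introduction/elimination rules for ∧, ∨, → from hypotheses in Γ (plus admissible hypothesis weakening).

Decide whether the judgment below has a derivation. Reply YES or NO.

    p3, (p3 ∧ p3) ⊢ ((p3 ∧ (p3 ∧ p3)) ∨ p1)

Derivation trace:
[∨I₁] p3, (p3 ∧ p3) ⊢ ((p3 ∧ (p3 ∧ p3)) ∨ p1)
  [Wk] p3, (p3 ∧ p3) ⊢ (p3 ∧ (p3 ∧ p3))
    [∧I] p3 ⊢ (p3 ∧ (p3 ∧ p3))
      [Ax] p3 ⊢ p3
      [∧I] p3 ⊢ (p3 ∧ p3)
        [Ax] p3 ⊢ p3
        [Ax] p3 ⊢ p3

Result: YES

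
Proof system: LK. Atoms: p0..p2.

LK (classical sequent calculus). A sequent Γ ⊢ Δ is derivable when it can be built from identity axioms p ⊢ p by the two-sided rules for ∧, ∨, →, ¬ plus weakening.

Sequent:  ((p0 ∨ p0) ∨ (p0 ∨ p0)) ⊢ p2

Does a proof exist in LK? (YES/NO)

Search for a countermodel by truth-table:
  v=000: Γ:[((p0 ∨ p0) ∨ (p0 ∨ p0))=F] Δ:[p2=F] refutes=False
  v=001: Γ:[((p0 ∨ p0) ∨ (p0 ∨ p0))=F] Δ:[p2=T] refutes=False
  v=010: Γ:[((p0 ∨ p0) ∨ (p0 ∨ p0))=F] Δ:[p2=F] refutes=False
  v=011: Γ:[((p0 ∨ p0) ∨ (p0 ∨ p0))=F] Δ:[p2=T] refutes=False
  v=100: Γ:[((p0 ∨ p0) ∨ (p0 ∨ p0))=T] Δ:[p2=F] refutes=True  ← countermodel

Result: NO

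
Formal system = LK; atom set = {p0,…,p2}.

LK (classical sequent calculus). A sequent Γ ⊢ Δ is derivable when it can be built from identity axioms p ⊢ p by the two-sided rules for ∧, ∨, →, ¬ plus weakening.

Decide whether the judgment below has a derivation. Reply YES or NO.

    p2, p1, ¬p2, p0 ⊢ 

Derivation (root first):
[WL] p2, p1, ¬p2, p0 ⊢ 
  [¬L] p2, p1, ¬p2 ⊢ 
    [WL] p2, p1 ⊢ p2
      [Ax] p2 ⊢ p2

Result: YES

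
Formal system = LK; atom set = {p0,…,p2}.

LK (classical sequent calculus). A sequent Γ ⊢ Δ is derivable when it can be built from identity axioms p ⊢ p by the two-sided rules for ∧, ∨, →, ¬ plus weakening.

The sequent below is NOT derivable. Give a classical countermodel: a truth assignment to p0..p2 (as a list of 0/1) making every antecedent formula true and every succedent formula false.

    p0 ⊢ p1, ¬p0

Search for a countermodel by truth-table:
  v=000: Γ:[p0=F] Δ:[p1=F, ¬p0=T] refutes=False
  v=001: Γ:[p0=F] Δ:[p1=F, ¬p0=T] refutes=False
  v=010: Γ:[p0=F] Δ:[p1=T, ¬p0=T] refutes=False
  v=011: Γ:[p0=F] Δ:[p1=T, ¬p0=T] refutes=False
  v=100: Γ:[p0=T] Δ:[p1=F, ¬p0=F] refutes=True  ← countermodel

Result: [1, 0, 0]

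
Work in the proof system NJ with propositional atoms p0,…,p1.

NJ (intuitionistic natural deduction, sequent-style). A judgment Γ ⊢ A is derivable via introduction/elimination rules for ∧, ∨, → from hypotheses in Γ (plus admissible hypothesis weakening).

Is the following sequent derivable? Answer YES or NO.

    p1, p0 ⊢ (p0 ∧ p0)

Proof tree:
[∧I] p1, p0 ⊢ (p0 ∧ p0)
  [Wk] p0, p1 ⊢ p0
    [Ax] p0 ⊢ p0
  [Wk] p0, p1 ⊢ p0
    [Ax] p0 ⊢ p0

Result: YES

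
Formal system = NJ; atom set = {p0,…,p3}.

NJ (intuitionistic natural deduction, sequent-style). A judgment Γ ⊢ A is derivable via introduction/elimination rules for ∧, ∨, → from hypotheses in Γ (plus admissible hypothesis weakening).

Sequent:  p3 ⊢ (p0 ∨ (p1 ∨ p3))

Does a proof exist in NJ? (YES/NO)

Derivation trace:
[∨I₂] p3 ⊢ (p0 ∨ (p1 ∨ p3))
  [∨I₂] p3 ⊢ (p1 ∨ p3)
    [Ax] p3 ⊢ p3

Result: YES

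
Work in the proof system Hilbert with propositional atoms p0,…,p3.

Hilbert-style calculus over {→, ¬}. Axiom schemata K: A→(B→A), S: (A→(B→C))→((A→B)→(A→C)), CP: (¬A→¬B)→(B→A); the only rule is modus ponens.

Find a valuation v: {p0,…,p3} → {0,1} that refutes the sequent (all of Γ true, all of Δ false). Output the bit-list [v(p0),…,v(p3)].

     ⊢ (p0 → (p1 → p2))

Enumerate valuations to refute Γ ⊢ Δ:
  v=0000: Γ:[] Δ:[(p0 → (p1 → p2))=T] refutes=False
  v=0001: Γ:[] Δ:[(p0 → (p1 → p2))=T] refutes=False
  v=0010: Γ:[] Δ:[(p0 → (p1 → p2))=T] refutes=False
  v=0011: Γ:[] Δ:[(p0 → (p1 → p2))=T] refutes=False
  v=0100: Γ:[] Δ:[(p0 → (p1 → p2))=T] refutes=False
  v=0101: Γ:[] Δ:[(p0 → (p1 → p2))=T] refutes=False
  v=0110: Γ:[] Δ:[(p0 → (p1 → p2))=T] refutes=False
  v=0111: Γ:[] Δ:[(p0 → (p1 → p2))=T] refutes=False
  v=1000: Γ:[] Δ:[(p0 → (p1 → p2))=T] refutes=False
  v=1001: Γ:[] Δ:[(p0 → (p1 → p2))=T] refutes=False
  v=1010: Γ:[] Δ:[(p0 → (p1 → p2))=T] refutes=False
  v=1011: Γ:[] Δ:[(p0 → (p1 → p2))=T] refutes=False
  v=1100: Γ:[] Δ:[(p0 → (p1 → p2))=F] refutes=True  ← countermodel

Result: [1, 1, 0, 0]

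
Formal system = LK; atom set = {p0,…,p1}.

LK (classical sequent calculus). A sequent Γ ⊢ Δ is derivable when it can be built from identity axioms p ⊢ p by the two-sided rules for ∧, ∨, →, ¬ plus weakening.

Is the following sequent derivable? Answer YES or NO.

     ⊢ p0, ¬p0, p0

Derivation trace:
[WR]  ⊢ p0, ¬p0, p0
  [¬R]  ⊢ p0, ¬p0
    [Ax] p0 ⊢ p0

Result: YES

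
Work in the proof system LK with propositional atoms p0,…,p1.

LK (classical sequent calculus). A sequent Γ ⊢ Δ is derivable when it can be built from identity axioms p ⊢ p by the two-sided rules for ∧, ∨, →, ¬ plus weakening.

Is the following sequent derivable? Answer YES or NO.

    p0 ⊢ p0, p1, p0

Derivation (root first):
[WR] p0 ⊢ p0, p1, p0
  [WR] p0 ⊢ p0, p1
    [Ax] p0 ⊢ p0

Result: YES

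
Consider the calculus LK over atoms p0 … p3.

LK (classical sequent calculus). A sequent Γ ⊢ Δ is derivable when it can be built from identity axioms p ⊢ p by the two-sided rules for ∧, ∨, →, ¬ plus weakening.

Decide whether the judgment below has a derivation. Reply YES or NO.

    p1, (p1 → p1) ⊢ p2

Enumerate valuations to refute Γ ⊢ Δ:
  v=0000: Γ:[p1=F, (p1 → p1)=T] Δ:[p2=F] refutes=False
  v=0001: Γ:[p1=F, (p1 → p1)=T] Δ:[p2=F] refutes=False
  v=0010: Γ:[p1=F, (p1 → p1)=T] Δ:[p2=T] refutes=False
  v=0011: Γ:[p1=F, (p1 → p1)=T] Δ:[p2=T] refutes=False
  v=0100: Γ:[p1=T, (p1 → p1)=T] Δ:[p2=F] refutes=True  ← countermodel

Result: NO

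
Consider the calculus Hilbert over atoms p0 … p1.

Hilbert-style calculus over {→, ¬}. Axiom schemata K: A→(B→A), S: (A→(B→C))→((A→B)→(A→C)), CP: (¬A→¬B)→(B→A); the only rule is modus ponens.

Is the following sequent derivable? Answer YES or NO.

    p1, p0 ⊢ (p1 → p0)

Derivation (root first):
[MP] p1, p0 ⊢ (p1 → p0)
  [K]  ⊢ (p0 → (p1 → p0))
  [MP] p1, p0 ⊢ p0
    [MP] p0 ⊢ (p1 → p0)
      [K]  ⊢ (p0 → (p1 → p0))
      [Hyp] p0 ⊢ p0
    [Hyp] p1 ⊢ p1

Result: YES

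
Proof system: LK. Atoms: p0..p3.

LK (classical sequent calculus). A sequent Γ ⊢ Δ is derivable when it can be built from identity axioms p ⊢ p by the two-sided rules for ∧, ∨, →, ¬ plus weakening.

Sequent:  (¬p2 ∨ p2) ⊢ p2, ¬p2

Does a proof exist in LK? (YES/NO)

Derivation trace:
[¬R] (¬p2 ∨ p2) ⊢ p2, ¬p2
  [∨L] p2, (¬p2 ∨ p2) ⊢ p2
    [¬L] p2, ¬p2 ⊢ 
      [Ax] p2 ⊢ p2
    [Ax] p2 ⊢ p2

Result: YES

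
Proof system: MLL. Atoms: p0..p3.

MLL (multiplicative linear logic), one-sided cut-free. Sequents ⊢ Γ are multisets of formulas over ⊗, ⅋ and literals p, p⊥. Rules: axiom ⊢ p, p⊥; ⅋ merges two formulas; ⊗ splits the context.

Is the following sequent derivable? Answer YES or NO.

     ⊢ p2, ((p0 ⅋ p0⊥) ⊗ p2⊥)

Derivation trace:
[⊗]  ⊢ p2, ((p0 ⅋ p0⊥) ⊗ p2⊥)
  [⅋]  ⊢ (p0 ⅋ p0⊥)
    [Ax]  ⊢ p0, p0⊥
  [Ax]  ⊢ p2, p2⊥

Result: YES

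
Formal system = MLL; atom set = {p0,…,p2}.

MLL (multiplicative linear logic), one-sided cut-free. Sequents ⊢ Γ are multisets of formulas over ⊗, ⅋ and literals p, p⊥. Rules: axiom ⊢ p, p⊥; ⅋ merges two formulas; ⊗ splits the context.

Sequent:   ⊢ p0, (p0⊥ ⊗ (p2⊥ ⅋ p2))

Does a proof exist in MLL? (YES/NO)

Derivation trace:
[⊗]  ⊢ p0, (p0⊥ ⊗ (p2⊥ ⅋ p2))
  [Ax]  ⊢ p0, p0⊥
  [⅋]  ⊢ (p2⊥ ⅋ p2)
    [Ax]  ⊢ p2, p2⊥

Result: YES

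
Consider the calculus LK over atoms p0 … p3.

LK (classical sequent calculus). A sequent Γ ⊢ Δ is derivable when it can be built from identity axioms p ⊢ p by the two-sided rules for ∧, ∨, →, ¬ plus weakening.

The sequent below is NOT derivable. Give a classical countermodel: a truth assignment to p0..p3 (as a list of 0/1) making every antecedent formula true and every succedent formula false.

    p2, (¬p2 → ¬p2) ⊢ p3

Search for a countermodel by truth-table:
  v=0000: Γ:[p2=F, (¬p2 → ¬p2)=T] Δ:[p3=F] refutes=False
  v=0001: Γ:[p2=F, (¬p2 → ¬p2)=T] Δ:[p3=T] refutes=False
  v=0010: Γ:[p2=T, (¬p2 → ¬p2)=T] Δ:[p3=F] refutes=True  ← countermodel

Result: [0, 0, 1, 0]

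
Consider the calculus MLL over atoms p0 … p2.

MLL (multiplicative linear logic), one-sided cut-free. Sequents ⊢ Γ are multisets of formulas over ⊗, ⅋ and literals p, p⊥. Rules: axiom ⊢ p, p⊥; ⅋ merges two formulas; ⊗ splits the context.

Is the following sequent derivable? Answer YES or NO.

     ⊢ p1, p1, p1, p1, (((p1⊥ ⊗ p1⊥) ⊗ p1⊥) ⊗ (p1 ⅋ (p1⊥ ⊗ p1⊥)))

Proof tree:
[⊗]  ⊢ p1, p1, p1, p1, (((p1⊥ ⊗ p1⊥) ⊗ p1⊥) ⊗ (p1 ⅋ (p1⊥ ⊗ p1⊥)))
  [⊗]  ⊢ p1, p1, p1, ((p1⊥ ⊗ p1⊥) ⊗ p1⊥)
    [⊗]  ⊢ p1, p1, (p1⊥ ⊗ p1⊥)
      [Ax]  ⊢ p1, p1⊥
      [Ax]  ⊢ p1, p1⊥
    [Ax]  ⊢ p1, p1⊥
  [⅋]  ⊢ p1, (p1 ⅋ (p1⊥ ⊗ p1⊥))
    [⊗]  ⊢ p1, p1, (p1⊥ ⊗ p1⊥)
      [Ax]  ⊢ p1, p1⊥
      [Ax]  ⊢ p1, p1⊥

Result: YES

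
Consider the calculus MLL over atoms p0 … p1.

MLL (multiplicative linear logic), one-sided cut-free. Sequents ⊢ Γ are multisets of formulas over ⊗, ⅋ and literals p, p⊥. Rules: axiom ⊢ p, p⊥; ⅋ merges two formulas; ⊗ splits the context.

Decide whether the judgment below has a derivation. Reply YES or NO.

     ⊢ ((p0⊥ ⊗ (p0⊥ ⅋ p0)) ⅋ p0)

Derivation trace:
[⅋]  ⊢ ((p0⊥ ⊗ (p0⊥ ⅋ p0)) ⅋ p0)
  [⊗]  ⊢ p0, (p0⊥ ⊗ (p0⊥ ⅋ p0))
    [Ax]  ⊢ p0, p0⊥
    [⅋]  ⊢ (p0⊥ ⅋ p0)
      [Ax]  ⊢ p0, p0⊥

Result: YES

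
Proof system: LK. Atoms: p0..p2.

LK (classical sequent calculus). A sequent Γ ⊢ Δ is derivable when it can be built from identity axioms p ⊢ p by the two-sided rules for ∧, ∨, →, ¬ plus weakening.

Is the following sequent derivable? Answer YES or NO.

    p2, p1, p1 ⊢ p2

Derivation trace:
[WL] p2, p1, p1 ⊢ p2
  [WL] p2, p1 ⊢ p2
    [Ax] p2 ⊢ p2

Result: YES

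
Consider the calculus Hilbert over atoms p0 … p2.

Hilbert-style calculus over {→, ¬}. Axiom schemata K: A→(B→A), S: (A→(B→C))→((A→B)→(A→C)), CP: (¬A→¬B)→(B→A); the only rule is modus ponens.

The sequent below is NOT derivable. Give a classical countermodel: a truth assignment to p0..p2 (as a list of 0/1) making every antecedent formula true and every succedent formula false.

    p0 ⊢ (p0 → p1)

Search for a countermodel by truth-table:
  v=000: Γ:[p0=F] Δ:[(p0 → p1)=T] refutes=False
  v=001: Γ:[p0=F] Δ:[(p0 → p1)=T] refutes=False
  v=010: Γ:[p0=F] Δ:[(p0 → p1)=T] refutes=False
  v=011: Γ:[p0=F] Δ:[(p0 → p1)=T] refutes=False
  v=100: Γ:[p0=T] Δ:[(p0 → p1)=F] refutes=True  ← countermodel

Result: [1, 0, 0]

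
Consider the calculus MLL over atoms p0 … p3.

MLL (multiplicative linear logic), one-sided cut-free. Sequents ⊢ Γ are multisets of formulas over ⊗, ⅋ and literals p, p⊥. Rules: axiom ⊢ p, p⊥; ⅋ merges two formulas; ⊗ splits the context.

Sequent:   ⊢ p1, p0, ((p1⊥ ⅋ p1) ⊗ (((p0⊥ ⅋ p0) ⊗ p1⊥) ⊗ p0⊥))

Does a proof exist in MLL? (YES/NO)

Proof tree:
[⊗]  ⊢ p1, p0, ((p1⊥ ⅋ p1) ⊗ (((p0⊥ ⅋ p0) ⊗ p1⊥) ⊗ p0⊥))
  [⅋]  ⊢ (p1⊥ ⅋ p1)
    [Ax]  ⊢ p1, p1⊥
  [⊗]  ⊢ p1, p0, (((p0⊥ ⅋ p0) ⊗ p1⊥) ⊗ p0⊥)
    [⊗]  ⊢ p1, ((p0⊥ ⅋ p0) ⊗ p1⊥)
      [⅋]  ⊢ (p0⊥ ⅋ p0)
        [Ax]  ⊢ p0, p0⊥
      [Ax]  ⊢ p1, p1⊥
    [Ax]  ⊢ p0, p0⊥

Result: YES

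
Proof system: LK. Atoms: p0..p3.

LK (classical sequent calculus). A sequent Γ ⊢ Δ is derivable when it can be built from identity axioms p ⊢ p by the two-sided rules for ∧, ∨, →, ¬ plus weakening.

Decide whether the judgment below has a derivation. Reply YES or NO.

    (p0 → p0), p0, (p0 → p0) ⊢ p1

Search for a countermodel by truth-table:
  v=0000: Γ:[(p0 → p0)=T, p0=F, (p0 → p0)=T] Δ:[p1=F] refutes=False
  v=0001: Γ:[(p0 → p0)=T, p0=F, (p0 → p0)=T] Δ:[p1=F] refutes=False
  v=0010: Γ:[(p0 → p0)=T, p0=F, (p0 → p0)=T] Δ:[p1=F] refutes=False
  v=0011: Γ:[(p0 → p0)=T, p0=F, (p0 → p0)=T] Δ:[p1=F] refutes=False
  v=0100: Γ:[(p0 → p0)=T, p0=F, (p0 → p0)=T] Δ:[p1=T] refutes=False
  v=0101: Γ:[(p0 → p0)=T, p0=F, (p0 → p0)=T] Δ:[p1=T] refutes=False
  v=0110: Γ:[(p0 → p0)=T, p0=F, (p0 → p0)=T] Δ:[p1=T] refutes=False
  v=0111: Γ:[(p0 → p0)=T, p0=F, (p0 → p0)=T] Δ:[p1=T] refutes=False
  v=1000: Γ:[(p0 → p0)=T, p0=T, (p0 → p0)=T] Δ:[p1=F] refutes=True  ← countermodel

Result: NO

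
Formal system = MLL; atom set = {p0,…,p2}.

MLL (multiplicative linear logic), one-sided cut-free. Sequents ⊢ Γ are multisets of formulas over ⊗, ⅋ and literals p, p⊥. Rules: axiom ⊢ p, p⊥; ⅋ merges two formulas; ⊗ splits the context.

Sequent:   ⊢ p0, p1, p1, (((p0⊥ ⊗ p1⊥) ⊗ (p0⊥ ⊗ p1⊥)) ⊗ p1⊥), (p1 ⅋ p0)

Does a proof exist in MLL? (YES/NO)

Derivation trace:
[⅋]  ⊢ p0, p1, p1, (((p0⊥ ⊗ p1⊥) ⊗ (p0⊥ ⊗ p1⊥)) ⊗ p1⊥), (p1 ⅋ p0)
  [⊗]  ⊢ p0, p1, p0, p1, p1, (((p0⊥ ⊗ p1⊥) ⊗ (p0⊥ ⊗ p1⊥)) ⊗ p1⊥)
    [⊗]  ⊢ p0, p1, p0, p1, ((p0⊥ ⊗ p1⊥) ⊗ (p0⊥ ⊗ p1⊥))
      [⊗]  ⊢ p0, p1, (p0⊥ ⊗ p1⊥)
        [Ax]  ⊢ p0, p0⊥
        [Ax]  ⊢ p1, p1⊥
      [⊗]  ⊢ p0, p1, (p0⊥ ⊗ p1⊥)
        [Ax]  ⊢ p0, p0⊥
        [Ax]  ⊢ p1, p1⊥
    [Ax]  ⊢ p1, p1⊥

Result: YES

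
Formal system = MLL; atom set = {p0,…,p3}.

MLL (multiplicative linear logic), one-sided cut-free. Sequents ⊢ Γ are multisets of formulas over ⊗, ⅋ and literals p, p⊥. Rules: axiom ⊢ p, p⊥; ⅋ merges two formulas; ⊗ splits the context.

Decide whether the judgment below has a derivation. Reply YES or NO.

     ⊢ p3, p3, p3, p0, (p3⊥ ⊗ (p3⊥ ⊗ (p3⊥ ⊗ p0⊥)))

Proof tree:
[⊗]  ⊢ p3, p3, p3, p0, (p3⊥ ⊗ (p3⊥ ⊗ (p3⊥ ⊗ p0⊥)))
  [Ax]  ⊢ p3, p3⊥
  [⊗]  ⊢ p3, p3, p0, (p3⊥ ⊗ (p3⊥ ⊗ p0⊥))
    [Ax]  ⊢ p3, p3⊥
    [⊗]  ⊢ p3, p0, (p3⊥ ⊗ p0⊥)
      [Ax]  ⊢ p3, p3⊥
      [Ax]  ⊢ p0, p0⊥

Result: YES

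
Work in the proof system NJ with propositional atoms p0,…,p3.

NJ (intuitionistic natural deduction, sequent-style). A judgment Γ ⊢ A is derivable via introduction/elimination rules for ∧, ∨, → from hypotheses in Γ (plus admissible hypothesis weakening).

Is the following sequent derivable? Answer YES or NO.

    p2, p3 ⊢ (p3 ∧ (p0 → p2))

Derivation trace:
[∧I] p2, p3 ⊢ (p3 ∧ (p0 → p2))
  [Wk] p3, p2 ⊢ p3
    [Ax] p3 ⊢ p3
  [→I] p2 ⊢ (p0 → p2)
    [Wk] p2, p0 ⊢ p2
      [Ax] p2 ⊢ p2

Result: YES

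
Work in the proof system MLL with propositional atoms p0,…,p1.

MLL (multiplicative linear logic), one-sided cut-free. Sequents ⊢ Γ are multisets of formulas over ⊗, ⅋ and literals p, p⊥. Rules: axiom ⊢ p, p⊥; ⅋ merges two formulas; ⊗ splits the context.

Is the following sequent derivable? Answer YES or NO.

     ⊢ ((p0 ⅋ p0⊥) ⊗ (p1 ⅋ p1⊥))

Derivation (root first):
[⊗]  ⊢ ((p0 ⅋ p0⊥) ⊗ (p1 ⅋ p1⊥))
  [⅋]  ⊢ (p0 ⅋ p0⊥)
    [Ax]  ⊢ p0, p0⊥
  [⅋]  ⊢ (p1 ⅋ p1⊥)
    [Ax]  ⊢ p1, p1⊥

Result: YES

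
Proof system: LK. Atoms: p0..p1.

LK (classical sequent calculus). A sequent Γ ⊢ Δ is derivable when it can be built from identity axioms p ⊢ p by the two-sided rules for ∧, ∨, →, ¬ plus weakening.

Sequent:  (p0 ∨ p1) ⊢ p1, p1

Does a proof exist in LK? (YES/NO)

Enumerate valuations to refute Γ ⊢ Δ:
  v=00: Γ:[(p0 ∨ p1)=F] Δ:[p1=F, p1=F] refutes=False
  v=01: Γ:[(p0 ∨ p1)=T] Δ:[p1=T, p1=T] refutes=False
  v=10: Γ:[(p0 ∨ p1)=T] Δ:[p1=F, p1=F] refutes=True  ← countermodel

Result: NO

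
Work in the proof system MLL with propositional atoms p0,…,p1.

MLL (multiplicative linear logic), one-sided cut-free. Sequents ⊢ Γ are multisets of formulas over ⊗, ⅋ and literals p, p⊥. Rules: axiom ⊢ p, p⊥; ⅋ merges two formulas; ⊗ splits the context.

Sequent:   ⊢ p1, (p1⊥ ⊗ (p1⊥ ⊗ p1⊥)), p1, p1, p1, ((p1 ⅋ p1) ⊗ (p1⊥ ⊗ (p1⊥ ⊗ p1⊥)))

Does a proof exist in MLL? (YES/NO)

Derivation (root first):
[⊗]  ⊢ p1, (p1⊥ ⊗ (p1⊥ ⊗ p1⊥)), p1, p1, p1, ((p1 ⅋ p1) ⊗ (p1⊥ ⊗ (p1⊥ ⊗ p1⊥)))
  [⅋]  ⊢ p1, (p1⊥ ⊗ (p1⊥ ⊗ p1⊥)), (p1 ⅋ p1)
    [⊗]  ⊢ p1, p1, p1, (p1⊥ ⊗ (p1⊥ ⊗ p1⊥))
      [Ax]  ⊢ p1, p1⊥
      [⊗]  ⊢ p1, p1, (p1⊥ ⊗ p1⊥)
        [Ax]  ⊢ p1, p1⊥
        [Ax]  ⊢ p1, p1⊥
  [⊗]  ⊢ p1, p1, p1, (p1⊥ ⊗ (p1⊥ ⊗ p1⊥))
    [Ax]  ⊢ p1, p1⊥
    [⊗]  ⊢ p1, p1, (p1⊥ ⊗ p1⊥)
      [Ax]  ⊢ p1, p1⊥
      [Ax]  ⊢ p1, p1⊥

Result: YES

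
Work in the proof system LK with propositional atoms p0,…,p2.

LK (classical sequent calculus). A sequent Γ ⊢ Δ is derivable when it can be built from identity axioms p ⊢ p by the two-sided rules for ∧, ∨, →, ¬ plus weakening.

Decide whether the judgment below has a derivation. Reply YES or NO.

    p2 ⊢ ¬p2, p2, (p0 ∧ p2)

Proof tree:
[∧R] p2 ⊢ ¬p2, p2, (p0 ∧ p2)
  [WR]  ⊢ p2, ¬p2, p0
    [¬R]  ⊢ p2, ¬p2
      [Ax] p2 ⊢ p2
  [Ax] p2 ⊢ p2

Result: YES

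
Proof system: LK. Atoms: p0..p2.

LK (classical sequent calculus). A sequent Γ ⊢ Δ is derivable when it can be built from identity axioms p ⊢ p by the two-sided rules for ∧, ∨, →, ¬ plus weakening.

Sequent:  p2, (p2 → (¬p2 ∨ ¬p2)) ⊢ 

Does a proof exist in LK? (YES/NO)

Derivation trace:
[→L] p2, (p2 → (¬p2 ∨ ¬p2)) ⊢ 
  [Ax] p2 ⊢ p2
  [∨L] p2, (¬p2 ∨ ¬p2) ⊢ 
    [¬L] p2, ¬p2 ⊢ 
      [Ax] p2 ⊢ p2
    [¬L] p2, ¬p2 ⊢ 
      [Ax] p2 ⊢ p2

Result: YES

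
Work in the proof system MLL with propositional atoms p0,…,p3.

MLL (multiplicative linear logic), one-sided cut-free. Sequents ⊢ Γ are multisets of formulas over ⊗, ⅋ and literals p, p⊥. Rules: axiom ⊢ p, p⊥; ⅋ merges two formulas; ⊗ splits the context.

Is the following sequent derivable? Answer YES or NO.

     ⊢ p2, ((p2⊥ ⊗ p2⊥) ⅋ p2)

Proof tree:
[⅋]  ⊢ p2, ((p2⊥ ⊗ p2⊥) ⅋ p2)
  [⊗]  ⊢ p2, p2, (p2⊥ ⊗ p2⊥)
    [Ax]  ⊢ p2, p2⊥
    [Ax]  ⊢ p2, p2⊥

Result: YES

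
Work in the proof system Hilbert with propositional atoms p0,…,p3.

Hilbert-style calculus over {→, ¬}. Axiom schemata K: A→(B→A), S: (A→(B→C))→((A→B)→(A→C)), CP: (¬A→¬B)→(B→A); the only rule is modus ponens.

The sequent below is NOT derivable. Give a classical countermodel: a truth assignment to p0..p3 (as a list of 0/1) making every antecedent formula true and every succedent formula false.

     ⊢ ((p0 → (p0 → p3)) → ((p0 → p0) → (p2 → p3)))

Enumerate valuations to refute Γ ⊢ Δ:
  v=0000: Γ:[] Δ:[((p0 → (p0 → p3)) → ((p0 → p0) → (p2 → p3)))=T] refutes=False
  v=0001: Γ:[] Δ:[((p0 → (p0 → p3)) → ((p0 → p0) → (p2 → p3)))=T] refutes=False
  v=0010: Γ:[] Δ:[((p0 → (p0 → p3)) → ((p0 → p0) → (p2 → p3)))=F] refutes=True  ← countermodel

Result: [0, 0, 1, 0]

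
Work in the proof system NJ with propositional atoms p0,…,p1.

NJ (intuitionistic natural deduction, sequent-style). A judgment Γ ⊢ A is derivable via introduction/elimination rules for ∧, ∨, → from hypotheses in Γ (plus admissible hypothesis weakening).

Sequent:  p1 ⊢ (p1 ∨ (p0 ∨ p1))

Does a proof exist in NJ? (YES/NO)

Derivation (root first):
[∨I₂] p1 ⊢ (p1 ∨ (p0 ∨ p1))
  [∨I₂] p1 ⊢ (p0 ∨ p1)
    [Ax] p1 ⊢ p1

Result: YES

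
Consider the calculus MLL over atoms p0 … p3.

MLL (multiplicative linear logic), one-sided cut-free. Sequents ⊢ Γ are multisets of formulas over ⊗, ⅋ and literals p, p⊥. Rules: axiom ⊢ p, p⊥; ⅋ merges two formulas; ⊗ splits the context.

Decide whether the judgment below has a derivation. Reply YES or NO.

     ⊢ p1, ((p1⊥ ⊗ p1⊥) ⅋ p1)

Proof tree:
[⅋]  ⊢ p1, ((p1⊥ ⊗ p1⊥) ⅋ p1)
  [⊗]  ⊢ p1, p1, (p1⊥ ⊗ p1⊥)
    [Ax]  ⊢ p1, p1⊥
    [Ax]  ⊢ p1, p1⊥

Result: YES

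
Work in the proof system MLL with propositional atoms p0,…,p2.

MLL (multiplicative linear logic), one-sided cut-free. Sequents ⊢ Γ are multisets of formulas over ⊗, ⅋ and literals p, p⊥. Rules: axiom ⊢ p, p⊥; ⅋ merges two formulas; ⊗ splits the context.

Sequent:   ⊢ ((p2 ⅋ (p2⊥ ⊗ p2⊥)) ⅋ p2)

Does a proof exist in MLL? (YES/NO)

Derivation trace:
[⅋]  ⊢ ((p2 ⅋ (p2⊥ ⊗ p2⊥)) ⅋ p2)
  [⅋]  ⊢ p2, (p2 ⅋ (p2⊥ ⊗ p2⊥))
    [⊗]  ⊢ p2, p2, (p2⊥ ⊗ p2⊥)
      [Ax]  ⊢ p2, p2⊥
      [Ax]  ⊢ p2, p2⊥

Result: YES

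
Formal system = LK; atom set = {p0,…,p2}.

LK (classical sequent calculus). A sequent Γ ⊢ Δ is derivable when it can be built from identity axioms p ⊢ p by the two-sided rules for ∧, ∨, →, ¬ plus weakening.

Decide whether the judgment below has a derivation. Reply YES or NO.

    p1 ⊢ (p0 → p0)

Derivation trace:
[WL] p1 ⊢ (p0 → p0)
  [→R]  ⊢ (p0 → p0)
    [Ax] p0 ⊢ p0

Result: YES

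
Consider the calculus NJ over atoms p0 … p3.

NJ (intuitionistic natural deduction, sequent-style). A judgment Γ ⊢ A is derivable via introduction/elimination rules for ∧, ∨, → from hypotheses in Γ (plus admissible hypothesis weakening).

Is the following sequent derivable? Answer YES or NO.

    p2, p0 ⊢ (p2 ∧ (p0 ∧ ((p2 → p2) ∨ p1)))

Proof tree:
[∧I] p2, p0 ⊢ (p2 ∧ (p0 ∧ ((p2 → p2) ∨ p1)))
  [Ax] p2 ⊢ p2
  [∧I] p0 ⊢ (p0 ∧ ((p2 → p2) ∨ p1))
    [Ax] p0 ⊢ p0
    [∨I₁]  ⊢ ((p2 → p2) ∨ p1)
      [→I]  ⊢ (p2 → p2)
        [Ax] p2 ⊢ p2

Result: YES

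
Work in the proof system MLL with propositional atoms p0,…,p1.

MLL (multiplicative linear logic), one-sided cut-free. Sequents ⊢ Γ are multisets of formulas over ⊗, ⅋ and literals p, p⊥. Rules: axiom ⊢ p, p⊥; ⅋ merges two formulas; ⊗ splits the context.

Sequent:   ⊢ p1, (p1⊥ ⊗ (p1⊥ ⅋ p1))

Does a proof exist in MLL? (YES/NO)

Derivation (root first):
[⊗]  ⊢ p1, (p1⊥ ⊗ (p1⊥ ⅋ p1))
  [Ax]  ⊢ p1, p1⊥
  [⅋]  ⊢ (p1⊥ ⅋ p1)
    [Ax]  ⊢ p1, p1⊥

Result: YES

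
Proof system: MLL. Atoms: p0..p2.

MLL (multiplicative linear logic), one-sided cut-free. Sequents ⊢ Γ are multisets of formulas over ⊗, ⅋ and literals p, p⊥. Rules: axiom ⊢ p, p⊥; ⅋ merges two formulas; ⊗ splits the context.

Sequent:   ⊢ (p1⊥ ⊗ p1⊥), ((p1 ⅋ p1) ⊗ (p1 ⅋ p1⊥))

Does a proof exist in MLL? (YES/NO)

Derivation (root first):
[⊗]  ⊢ (p1⊥ ⊗ p1⊥), ((p1 ⅋ p1) ⊗ (p1 ⅋ p1⊥))
  [⅋]  ⊢ (p1⊥ ⊗ p1⊥), (p1 ⅋ p1)
    [⊗]  ⊢ p1, p1, (p1⊥ ⊗ p1⊥)
      [Ax]  ⊢ p1, p1⊥
      [Ax]  ⊢ p1, p1⊥
  [⅋]  ⊢ (p1 ⅋ p1⊥)
    [Ax]  ⊢ p1, p1⊥

Result: YES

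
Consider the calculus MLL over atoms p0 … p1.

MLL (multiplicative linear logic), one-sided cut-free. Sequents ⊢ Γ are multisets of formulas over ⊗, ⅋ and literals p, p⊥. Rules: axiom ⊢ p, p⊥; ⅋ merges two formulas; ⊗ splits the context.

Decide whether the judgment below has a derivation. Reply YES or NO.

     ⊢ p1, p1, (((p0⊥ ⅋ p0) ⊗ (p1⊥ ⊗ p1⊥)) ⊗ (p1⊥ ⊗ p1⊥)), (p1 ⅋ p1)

Derivation (root first):
[⅋]  ⊢ p1, p1, (((p0⊥ ⅋ p0) ⊗ (p1⊥ ⊗ p1⊥)) ⊗ (p1⊥ ⊗ p1⊥)), (p1 ⅋ p1)
  [⊗]  ⊢ p1, p1, p1, p1, (((p0⊥ ⅋ p0) ⊗ (p1⊥ ⊗ p1⊥)) ⊗ (p1⊥ ⊗ p1⊥))
    [⊗]  ⊢ p1, p1, ((p0⊥ ⅋ p0) ⊗ (p1⊥ ⊗ p1⊥))
      [⅋]  ⊢ (p0⊥ ⅋ p0)
        [Ax]  ⊢ p0, p0⊥
      [⊗]  ⊢ p1, p1, (p1⊥ ⊗ p1⊥)
        [Ax]  ⊢ p1, p1⊥
        [Ax]  ⊢ p1, p1⊥
    [⊗]  ⊢ p1, p1, (p1⊥ ⊗ p1⊥)
      [Ax]  ⊢ p1, p1⊥
      [Ax]  ⊢ p1, p1⊥

Result: YES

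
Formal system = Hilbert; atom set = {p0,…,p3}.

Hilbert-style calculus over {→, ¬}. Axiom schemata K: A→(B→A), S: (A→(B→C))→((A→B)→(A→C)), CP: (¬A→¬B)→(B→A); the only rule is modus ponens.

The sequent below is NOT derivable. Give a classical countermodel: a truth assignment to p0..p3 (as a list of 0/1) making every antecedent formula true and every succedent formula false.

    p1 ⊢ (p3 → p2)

Search for a countermodel by truth-table:
  v=0000: Γ:[p1=F] Δ:[(p3 → p2)=T] refutes=False
  v=0001: Γ:[p1=F] Δ:[(p3 → p2)=F] refutes=False
  v=0010: Γ:[p1=F] Δ:[(p3 → p2)=T] refutes=False
  v=0011: Γ:[p1=F] Δ:[(p3 → p2)=T] refutes=False
  v=0100: Γ:[p1=T] Δ:[(p3 → p2)=T] refutes=False
  v=0101: Γ:[p1=T] Δ:[(p3 → p2)=F] refutes=True  ← countermodel

Result: [0, 1, 0, 1]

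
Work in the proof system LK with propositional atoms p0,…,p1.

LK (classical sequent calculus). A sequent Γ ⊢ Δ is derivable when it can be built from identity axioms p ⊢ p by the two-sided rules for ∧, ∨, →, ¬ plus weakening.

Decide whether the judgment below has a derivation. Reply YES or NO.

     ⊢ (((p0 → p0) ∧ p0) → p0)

Derivation (root first):
[→R]  ⊢ (((p0 → p0) ∧ p0) → p0)
  [∧L] ((p0 → p0) ∧ p0) ⊢ p0
    [→L] p0, (p0 → p0) ⊢ p0
      [Ax] p0 ⊢ p0
      [WL] p0, p0 ⊢ p0
        [Ax] p0 ⊢ p0

Result: YES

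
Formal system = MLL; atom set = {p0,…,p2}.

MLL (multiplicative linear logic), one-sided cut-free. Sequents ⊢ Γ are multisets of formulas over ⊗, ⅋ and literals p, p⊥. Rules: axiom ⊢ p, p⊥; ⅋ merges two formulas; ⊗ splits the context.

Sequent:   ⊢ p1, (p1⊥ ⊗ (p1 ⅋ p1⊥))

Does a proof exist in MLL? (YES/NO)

Derivation (root first):
[⊗]  ⊢ p1, (p1⊥ ⊗ (p1 ⅋ p1⊥))
  [Ax]  ⊢ p1, p1⊥
  [⅋]  ⊢ (p1 ⅋ p1⊥)
    [Ax]  ⊢ p1, p1⊥

Result: YES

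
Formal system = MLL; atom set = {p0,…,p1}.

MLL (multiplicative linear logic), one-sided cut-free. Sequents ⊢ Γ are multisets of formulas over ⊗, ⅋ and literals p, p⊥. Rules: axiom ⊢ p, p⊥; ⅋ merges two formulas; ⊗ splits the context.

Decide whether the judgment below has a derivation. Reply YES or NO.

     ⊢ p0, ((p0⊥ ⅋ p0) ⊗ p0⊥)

Proof tree:
[⊗]  ⊢ p0, ((p0⊥ ⅋ p0) ⊗ p0⊥)
  [⅋]  ⊢ (p0⊥ ⅋ p0)
    [Ax]  ⊢ p0, p0⊥
  [Ax]  ⊢ p0, p0⊥

Result: YES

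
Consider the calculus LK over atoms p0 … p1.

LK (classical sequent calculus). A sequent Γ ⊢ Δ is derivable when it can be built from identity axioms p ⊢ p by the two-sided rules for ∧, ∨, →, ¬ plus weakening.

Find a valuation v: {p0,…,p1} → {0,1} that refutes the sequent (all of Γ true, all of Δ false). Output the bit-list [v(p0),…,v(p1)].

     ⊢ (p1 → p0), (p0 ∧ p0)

Search for a countermodel by truth-table:
  v=00: Γ:[] Δ:[(p1 → p0)=T, (p0 ∧ p0)=F] refutes=False
  v=01: Γ:[] Δ:[(p1 → p0)=F, (p0 ∧ p0)=F] refutes=True  ← countermodel

Result: [0, 1]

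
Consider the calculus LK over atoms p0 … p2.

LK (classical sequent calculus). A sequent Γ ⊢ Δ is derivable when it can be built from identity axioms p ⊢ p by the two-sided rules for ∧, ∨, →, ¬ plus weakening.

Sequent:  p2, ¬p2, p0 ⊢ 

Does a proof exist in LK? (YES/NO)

Derivation trace:
[WL] p2, ¬p2, p0 ⊢ 
  [¬L] p2, ¬p2 ⊢ 
    [Ax] p2 ⊢ p2

Result: YES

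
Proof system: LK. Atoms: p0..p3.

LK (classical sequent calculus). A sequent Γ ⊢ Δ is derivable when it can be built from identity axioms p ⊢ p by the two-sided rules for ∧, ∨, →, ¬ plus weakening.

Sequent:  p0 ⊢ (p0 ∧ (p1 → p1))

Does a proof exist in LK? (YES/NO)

Proof tree:
[∧R] p0 ⊢ (p0 ∧ (p1 → p1))
  [Ax] p0 ⊢ p0
  [→R]  ⊢ (p1 → p1)
    [Ax] p1 ⊢ p1

Result: YES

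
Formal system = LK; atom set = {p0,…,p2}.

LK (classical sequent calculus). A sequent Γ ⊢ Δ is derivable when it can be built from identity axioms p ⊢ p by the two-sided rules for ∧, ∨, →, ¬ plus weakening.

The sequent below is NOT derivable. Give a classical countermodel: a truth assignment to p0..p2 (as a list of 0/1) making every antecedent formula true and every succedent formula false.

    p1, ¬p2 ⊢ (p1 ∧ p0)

Enumerate valuations to refute Γ ⊢ Δ:
  v=000: Γ:[p1=F, ¬p2=T] Δ:[(p1 ∧ p0)=F] refutes=False
  v=001: Γ:[p1=F, ¬p2=F] Δ:[(p1 ∧ p0)=F] refutes=False
  v=010: Γ:[p1=T, ¬p2=T] Δ:[(p1 ∧ p0)=F] refutes=True  ← countermodel

Result: [0, 1, 0]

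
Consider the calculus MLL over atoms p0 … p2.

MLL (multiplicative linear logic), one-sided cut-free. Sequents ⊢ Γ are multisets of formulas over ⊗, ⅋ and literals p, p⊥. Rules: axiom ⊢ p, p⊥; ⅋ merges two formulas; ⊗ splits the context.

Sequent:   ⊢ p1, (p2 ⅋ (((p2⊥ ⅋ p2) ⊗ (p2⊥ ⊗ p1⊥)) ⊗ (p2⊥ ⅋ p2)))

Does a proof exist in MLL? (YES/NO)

Proof tree:
[⅋]  ⊢ p1, (p2 ⅋ (((p2⊥ ⅋ p2) ⊗ (p2⊥ ⊗ p1⊥)) ⊗ (p2⊥ ⅋ p2)))
  [⊗]  ⊢ p2, p1, (((p2⊥ ⅋ p2) ⊗ (p2⊥ ⊗ p1⊥)) ⊗ (p2⊥ ⅋ p2))
    [⊗]  ⊢ p2, p1, ((p2⊥ ⅋ p2) ⊗ (p2⊥ ⊗ p1⊥))
      [⅋]  ⊢ (p2⊥ ⅋ p2)
        [Ax]  ⊢ p2, p2⊥
      [⊗]  ⊢ p2, p1, (p2⊥ ⊗ p1⊥)
        [Ax]  ⊢ p2, p2⊥
        [Ax]  ⊢ p1, p1⊥
    [⅋]  ⊢ (p2⊥ ⅋ p2)
      [Ax]  ⊢ p2, p2⊥

Result: YES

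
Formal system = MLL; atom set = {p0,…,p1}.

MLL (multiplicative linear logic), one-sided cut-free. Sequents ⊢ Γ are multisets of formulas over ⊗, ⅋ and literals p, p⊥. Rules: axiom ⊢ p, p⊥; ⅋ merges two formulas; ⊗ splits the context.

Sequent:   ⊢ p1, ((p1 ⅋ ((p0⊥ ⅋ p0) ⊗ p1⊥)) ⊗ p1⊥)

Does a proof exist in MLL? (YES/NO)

Derivation trace:
[⊗]  ⊢ p1, ((p1 ⅋ ((p0⊥ ⅋ p0) ⊗ p1⊥)) ⊗ p1⊥)
  [⅋]  ⊢ (p1 ⅋ ((p0⊥ ⅋ p0) ⊗ p1⊥))
    [⊗]  ⊢ p1, ((p0⊥ ⅋ p0) ⊗ p1⊥)
      [⅋]  ⊢ (p0⊥ ⅋ p0)
        [Ax]  ⊢ p0, p0⊥
      [Ax]  ⊢ p1, p1⊥
  [Ax]  ⊢ p1, p1⊥

Result: YES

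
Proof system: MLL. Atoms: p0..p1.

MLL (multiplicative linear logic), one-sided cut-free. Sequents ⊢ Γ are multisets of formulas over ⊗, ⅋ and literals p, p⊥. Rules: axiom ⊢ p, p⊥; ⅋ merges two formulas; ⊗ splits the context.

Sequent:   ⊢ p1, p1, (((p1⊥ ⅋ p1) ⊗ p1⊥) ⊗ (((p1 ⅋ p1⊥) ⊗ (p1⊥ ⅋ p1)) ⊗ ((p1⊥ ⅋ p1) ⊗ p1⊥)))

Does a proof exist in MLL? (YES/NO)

Derivation (root first):
[⊗]  ⊢ p1, p1, (((p1⊥ ⅋ p1) ⊗ p1⊥) ⊗ (((p1 ⅋ p1⊥) ⊗ (p1⊥ ⅋ p1)) ⊗ ((p1⊥ ⅋ p1) ⊗ p1⊥)))
  [⊗]  ⊢ p1, ((p1⊥ ⅋ p1) ⊗ p1⊥)
    [⅋]  ⊢ (p1⊥ ⅋ p1)
      [Ax]  ⊢ p1, p1⊥
    [Ax]  ⊢ p1, p1⊥
  [⊗]  ⊢ p1, (((p1 ⅋ p1⊥) ⊗ (p1⊥ ⅋ p1)) ⊗ ((p1⊥ ⅋ p1) ⊗ p1⊥))
    [⊗]  ⊢ ((p1 ⅋ p1⊥) ⊗ (p1⊥ ⅋ p1))
      [⅋]  ⊢ (p1 ⅋ p1⊥)
        [Ax]  ⊢ p1, p1⊥
      [⅋]  ⊢ (p1⊥ ⅋ p1)
        [Ax]  ⊢ p1, p1⊥
    [⊗]  ⊢ p1, ((p1⊥ ⅋ p1) ⊗ p1⊥)
      [⅋]  ⊢ (p1⊥ ⅋ p1)
        [Ax]  ⊢ p1, p1⊥
      [Ax]  ⊢ p1, p1⊥

Result: YES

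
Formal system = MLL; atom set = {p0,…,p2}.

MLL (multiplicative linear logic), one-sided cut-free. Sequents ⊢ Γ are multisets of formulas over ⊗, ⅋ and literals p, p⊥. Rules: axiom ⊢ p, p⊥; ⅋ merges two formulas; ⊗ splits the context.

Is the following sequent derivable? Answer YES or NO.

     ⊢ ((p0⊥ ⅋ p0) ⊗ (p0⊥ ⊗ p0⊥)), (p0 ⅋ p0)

Proof tree:
[⅋]  ⊢ ((p0⊥ ⅋ p0) ⊗ (p0⊥ ⊗ p0⊥)), (p0 ⅋ p0)
  [⊗]  ⊢ p0, p0, ((p0⊥ ⅋ p0) ⊗ (p0⊥ ⊗ p0⊥))
    [⅋]  ⊢ (p0⊥ ⅋ p0)
      [Ax]  ⊢ p0, p0⊥
    [⊗]  ⊢ p0, p0, (p0⊥ ⊗ p0⊥)
      [Ax]  ⊢ p0, p0⊥
      [Ax]  ⊢ p0, p0⊥

Result: YES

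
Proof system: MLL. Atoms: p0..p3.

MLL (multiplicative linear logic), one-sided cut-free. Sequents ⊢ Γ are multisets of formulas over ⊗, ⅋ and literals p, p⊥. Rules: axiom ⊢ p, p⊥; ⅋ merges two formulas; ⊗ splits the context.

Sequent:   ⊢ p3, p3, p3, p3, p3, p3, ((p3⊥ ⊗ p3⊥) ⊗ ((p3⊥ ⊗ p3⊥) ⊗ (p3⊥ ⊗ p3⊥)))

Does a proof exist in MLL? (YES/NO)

Derivation trace:
[⊗]  ⊢ p3, p3, p3, p3, p3, p3, ((p3⊥ ⊗ p3⊥) ⊗ ((p3⊥ ⊗ p3⊥) ⊗ (p3⊥ ⊗ p3⊥)))
  [⊗]  ⊢ p3, p3, (p3⊥ ⊗ p3⊥)
    [Ax]  ⊢ p3, p3⊥
    [Ax]  ⊢ p3, p3⊥
  [⊗]  ⊢ p3, p3, p3, p3, ((p3⊥ ⊗ p3⊥) ⊗ (p3⊥ ⊗ p3⊥))
    [⊗]  ⊢ p3, p3, (p3⊥ ⊗ p3⊥)
      [Ax]  ⊢ p3, p3⊥
      [Ax]  ⊢ p3, p3⊥
    [⊗]  ⊢ p3, p3, (p3⊥ ⊗ p3⊥)
      [Ax]  ⊢ p3, p3⊥
      [Ax]  ⊢ p3, p3⊥

Result: YES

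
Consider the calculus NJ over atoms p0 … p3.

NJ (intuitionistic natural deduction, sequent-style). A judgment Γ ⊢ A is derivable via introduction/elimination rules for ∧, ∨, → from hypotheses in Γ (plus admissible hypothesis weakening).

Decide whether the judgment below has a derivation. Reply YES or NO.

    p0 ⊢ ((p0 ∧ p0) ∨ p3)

Derivation trace:
[∨I₁] p0 ⊢ ((p0 ∧ p0) ∨ p3)
  [∧I] p0 ⊢ (p0 ∧ p0)
    [Ax] p0 ⊢ p0
    [Wk] p0, p0 ⊢ p0
      [Ax] p0 ⊢ p0

Result: YES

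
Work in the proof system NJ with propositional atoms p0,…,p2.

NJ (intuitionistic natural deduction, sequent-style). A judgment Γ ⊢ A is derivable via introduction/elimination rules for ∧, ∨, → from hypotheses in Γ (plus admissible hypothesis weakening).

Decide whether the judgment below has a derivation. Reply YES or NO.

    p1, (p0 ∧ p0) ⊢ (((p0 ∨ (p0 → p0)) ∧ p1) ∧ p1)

Derivation trace:
[∧I] p1, (p0 ∧ p0) ⊢ (((p0 ∨ (p0 → p0)) ∧ p1) ∧ p1)
  [∧I] p1, (p0 ∧ p0) ⊢ ((p0 ∨ (p0 → p0)) ∧ p1)
    [∨I₂]  ⊢ (p0 ∨ (p0 → p0))
      [→I]  ⊢ (p0 → p0)
        [Ax] p0 ⊢ p0
    [Wk] p1, (p0 ∧ p0) ⊢ p1
      [Ax] p1 ⊢ p1
  [Wk] p1, (p0 ∧ p0) ⊢ p1
    [Ax] p1 ⊢ p1

Result: YES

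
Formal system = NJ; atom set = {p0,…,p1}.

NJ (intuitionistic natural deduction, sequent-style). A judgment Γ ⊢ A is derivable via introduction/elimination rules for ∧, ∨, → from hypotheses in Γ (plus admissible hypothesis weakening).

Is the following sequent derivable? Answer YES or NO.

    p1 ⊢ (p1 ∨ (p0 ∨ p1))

Derivation trace:
[∨I₂] p1 ⊢ (p1 ∨ (p0 ∨ p1))
  [∨I₂] p1 ⊢ (p0 ∨ p1)
    [Ax] p1 ⊢ p1

Result: YES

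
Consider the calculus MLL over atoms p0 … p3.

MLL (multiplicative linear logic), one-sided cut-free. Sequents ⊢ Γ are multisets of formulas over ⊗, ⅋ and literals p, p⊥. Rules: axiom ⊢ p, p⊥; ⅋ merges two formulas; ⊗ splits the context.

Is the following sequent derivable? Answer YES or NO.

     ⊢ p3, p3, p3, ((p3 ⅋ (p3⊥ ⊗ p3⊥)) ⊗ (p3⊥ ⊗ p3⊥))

Derivation (root first):
[⊗]  ⊢ p3, p3, p3, ((p3 ⅋ (p3⊥ ⊗ p3⊥)) ⊗ (p3⊥ ⊗ p3⊥))
  [⅋]  ⊢ p3, (p3 ⅋ (p3⊥ ⊗ p3⊥))
    [⊗]  ⊢ p3, p3, (p3⊥ ⊗ p3⊥)
      [Ax]  ⊢ p3, p3⊥
      [Ax]  ⊢ p3, p3⊥
  [⊗]  ⊢ p3, p3, (p3⊥ ⊗ p3⊥)
    [Ax]  ⊢ p3, p3⊥
    [Ax]  ⊢ p3, p3⊥

Result: YES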